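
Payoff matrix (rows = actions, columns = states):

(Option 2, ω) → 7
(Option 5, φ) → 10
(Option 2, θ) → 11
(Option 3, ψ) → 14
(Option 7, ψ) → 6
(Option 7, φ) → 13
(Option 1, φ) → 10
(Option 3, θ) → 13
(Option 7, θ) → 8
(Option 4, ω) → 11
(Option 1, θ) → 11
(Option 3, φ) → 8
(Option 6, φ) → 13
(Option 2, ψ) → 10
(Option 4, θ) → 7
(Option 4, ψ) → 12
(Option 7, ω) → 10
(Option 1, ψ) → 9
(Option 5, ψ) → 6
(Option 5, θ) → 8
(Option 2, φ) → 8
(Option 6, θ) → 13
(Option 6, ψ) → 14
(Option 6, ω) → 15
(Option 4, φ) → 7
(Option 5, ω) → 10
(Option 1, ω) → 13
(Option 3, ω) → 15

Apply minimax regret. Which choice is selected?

Option 6

Column bests: θ=13, φ=13, ψ=14, ω=15.
Option 1 regrets: 2, 3, 5, 2 → max 5
Option 2 regrets: 2, 5, 4, 8 → max 8
Option 3 regrets: 0, 5, 0, 0 → max 5
Option 4 regrets: 6, 6, 2, 4 → max 6
Option 5 regrets: 5, 3, 8, 5 → max 8
Option 6 regrets: 0, 0, 0, 0 → max 0
Option 7 regrets: 5, 0, 8, 5 → max 8
Smallest max regret = 0 → Option 6.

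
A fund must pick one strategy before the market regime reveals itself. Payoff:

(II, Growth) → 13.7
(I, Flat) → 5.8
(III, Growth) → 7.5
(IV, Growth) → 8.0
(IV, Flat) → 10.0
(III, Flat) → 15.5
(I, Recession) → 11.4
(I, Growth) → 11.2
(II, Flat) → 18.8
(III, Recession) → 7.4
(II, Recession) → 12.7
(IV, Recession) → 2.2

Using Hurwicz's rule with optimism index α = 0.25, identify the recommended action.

II

I: 0.25·11.4 + 0.75·5.8 = 7.2
II: 0.25·18.8 + 0.75·12.7 = 14.225
III: 0.25·15.5 + 0.75·7.4 = 9.425
IV: 0.25·10.0 + 0.75·2.2 = 4.15
Highest Hurwicz score = 14.225 → II.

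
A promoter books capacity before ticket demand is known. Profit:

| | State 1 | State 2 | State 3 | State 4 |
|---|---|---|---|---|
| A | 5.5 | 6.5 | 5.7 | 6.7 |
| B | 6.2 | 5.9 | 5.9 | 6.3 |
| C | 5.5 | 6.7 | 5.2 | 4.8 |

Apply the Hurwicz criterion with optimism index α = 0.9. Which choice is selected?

A: 0.9·6.7 + 0.1·5.5 = 6.58
B: 0.9·6.3 + 0.1·5.9 = 6.26
C: 0.9·6.7 + 0.1·4.8 = 6.51
Highest Hurwicz score = 6.58 → A.

A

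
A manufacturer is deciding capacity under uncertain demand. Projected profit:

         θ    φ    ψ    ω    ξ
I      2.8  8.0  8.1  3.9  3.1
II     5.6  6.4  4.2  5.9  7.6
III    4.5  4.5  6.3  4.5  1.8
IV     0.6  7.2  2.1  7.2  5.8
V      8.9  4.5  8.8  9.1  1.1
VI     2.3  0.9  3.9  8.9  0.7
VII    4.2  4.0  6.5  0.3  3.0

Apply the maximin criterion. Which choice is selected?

II

Row minima: I=2.8, II=4.2, III=1.8, IV=0.6, V=1.1, VI=0.7, VII=0.3
Best worst-case = 4.2 → II.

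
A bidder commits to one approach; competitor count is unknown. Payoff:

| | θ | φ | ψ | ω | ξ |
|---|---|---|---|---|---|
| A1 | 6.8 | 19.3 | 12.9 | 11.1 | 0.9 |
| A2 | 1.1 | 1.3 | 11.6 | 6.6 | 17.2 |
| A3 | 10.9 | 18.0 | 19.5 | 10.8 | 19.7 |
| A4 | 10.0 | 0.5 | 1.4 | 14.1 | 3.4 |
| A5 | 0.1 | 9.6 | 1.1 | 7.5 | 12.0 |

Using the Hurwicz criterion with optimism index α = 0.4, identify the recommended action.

A3

A1: 0.4·19.3 + 0.6·0.9 = 8.26
A2: 0.4·17.2 + 0.6·1.1 = 7.54
A3: 0.4·19.7 + 0.6·10.8 = 14.36
A4: 0.4·14.1 + 0.6·0.5 = 5.94
A5: 0.4·12.0 + 0.6·0.1 = 4.86
Highest Hurwicz score = 14.36 → A3.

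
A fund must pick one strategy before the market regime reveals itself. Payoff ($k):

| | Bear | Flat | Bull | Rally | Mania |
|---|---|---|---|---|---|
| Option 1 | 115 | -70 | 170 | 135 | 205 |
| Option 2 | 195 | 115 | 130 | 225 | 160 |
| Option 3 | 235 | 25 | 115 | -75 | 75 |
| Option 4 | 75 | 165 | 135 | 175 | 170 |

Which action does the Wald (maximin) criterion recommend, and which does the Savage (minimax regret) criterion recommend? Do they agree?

maximin → Option 2; minimax regret → Option 2 (agree)

Row minima: Option 1=-70, Option 2=115, Option 3=-75, Option 4=75
Best worst-case = 115 → Option 2.
Column bests: Bear=235, Flat=165, Bull=170, Rally=225, Mania=205.
Option 1 regrets: 120, 235, 0, 90, 0 → max 235
Option 2 regrets: 40, 50, 40, 0, 45 → max 50
Option 3 regrets: 0, 140, 55, 300, 130 → max 300
Option 4 regrets: 160, 0, 35, 50, 35 → max 160
Smallest max regret = 50 → Option 2.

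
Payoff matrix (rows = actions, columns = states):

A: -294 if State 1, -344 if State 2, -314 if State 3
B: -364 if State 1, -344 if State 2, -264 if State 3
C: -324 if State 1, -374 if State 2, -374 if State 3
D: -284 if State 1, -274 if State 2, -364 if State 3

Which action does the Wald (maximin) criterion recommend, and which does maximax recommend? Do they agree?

maximin → A; maximax → B (disagree)

Row minima: A=-344, B=-364, C=-374, D=-364
Best worst-case = -344 → A.
Row maxima: A=-294, B=-264, C=-324, D=-274
Best best-case = -264 → B.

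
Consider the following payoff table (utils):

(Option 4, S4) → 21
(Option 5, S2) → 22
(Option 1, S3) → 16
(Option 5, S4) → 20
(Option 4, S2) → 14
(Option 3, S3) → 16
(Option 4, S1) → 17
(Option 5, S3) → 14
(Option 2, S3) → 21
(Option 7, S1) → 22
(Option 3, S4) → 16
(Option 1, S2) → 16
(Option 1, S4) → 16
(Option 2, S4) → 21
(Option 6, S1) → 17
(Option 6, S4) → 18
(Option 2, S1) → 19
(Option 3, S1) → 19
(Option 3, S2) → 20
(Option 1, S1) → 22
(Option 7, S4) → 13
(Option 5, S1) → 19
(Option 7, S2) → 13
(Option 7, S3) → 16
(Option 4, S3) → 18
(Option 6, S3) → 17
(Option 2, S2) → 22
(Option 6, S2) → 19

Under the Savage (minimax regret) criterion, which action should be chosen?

Option 2

Column bests: S1=22, S2=22, S3=21, S4=21.
Option 1 regrets: 0, 6, 5, 5 → max 6
Option 2 regrets: 3, 0, 0, 0 → max 3
Option 3 regrets: 3, 2, 5, 5 → max 5
Option 4 regrets: 5, 8, 3, 0 → max 8
Option 5 regrets: 3, 0, 7, 1 → max 7
Option 6 regrets: 5, 3, 4, 3 → max 5
Option 7 regrets: 0, 9, 5, 8 → max 9
Smallest max regret = 3 → Option 2.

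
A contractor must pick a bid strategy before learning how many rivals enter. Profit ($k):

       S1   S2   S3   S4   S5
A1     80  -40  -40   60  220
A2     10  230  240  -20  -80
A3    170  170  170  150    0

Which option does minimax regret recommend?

A3

Column bests: S1=170, S2=230, S3=240, S4=150, S5=220.
A1 regrets: 90, 270, 280, 90, 0 → max 280
A2 regrets: 160, 0, 0, 170, 300 → max 300
A3 regrets: 0, 60, 70, 0, 220 → max 220
Smallest max regret = 220 → A3.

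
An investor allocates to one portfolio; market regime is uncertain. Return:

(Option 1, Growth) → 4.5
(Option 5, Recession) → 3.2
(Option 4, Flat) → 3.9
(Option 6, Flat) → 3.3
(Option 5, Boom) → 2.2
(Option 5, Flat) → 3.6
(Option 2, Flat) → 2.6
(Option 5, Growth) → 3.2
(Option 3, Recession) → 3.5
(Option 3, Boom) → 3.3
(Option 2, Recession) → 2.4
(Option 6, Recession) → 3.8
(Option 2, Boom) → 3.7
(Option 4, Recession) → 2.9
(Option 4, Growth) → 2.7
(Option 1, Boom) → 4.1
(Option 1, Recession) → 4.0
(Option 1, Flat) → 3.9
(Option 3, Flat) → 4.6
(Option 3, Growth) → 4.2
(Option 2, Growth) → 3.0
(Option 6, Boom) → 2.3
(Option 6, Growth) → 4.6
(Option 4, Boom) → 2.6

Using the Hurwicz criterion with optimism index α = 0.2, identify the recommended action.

Option 1: 0.2·4.5 + 0.8·3.9 = 4.02
Option 2: 0.2·3.7 + 0.8·2.4 = 2.66
Option 3: 0.2·4.6 + 0.8·3.3 = 3.56
Option 4: 0.2·3.9 + 0.8·2.6 = 2.86
Option 5: 0.2·3.6 + 0.8·2.2 = 2.48
Option 6: 0.2·4.6 + 0.8·2.3 = 2.76
Highest Hurwicz score = 4.02 → Option 1.

Option 1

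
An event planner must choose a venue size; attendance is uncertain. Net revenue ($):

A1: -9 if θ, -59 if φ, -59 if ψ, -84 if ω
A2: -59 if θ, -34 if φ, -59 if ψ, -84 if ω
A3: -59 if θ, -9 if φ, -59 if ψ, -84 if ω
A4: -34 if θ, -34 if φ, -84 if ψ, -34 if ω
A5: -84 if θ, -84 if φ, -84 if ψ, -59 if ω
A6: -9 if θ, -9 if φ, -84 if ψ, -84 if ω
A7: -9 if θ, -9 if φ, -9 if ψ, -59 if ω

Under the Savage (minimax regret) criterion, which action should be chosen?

Column bests: θ=-9, φ=-9, ψ=-9, ω=-34.
A1 regrets: 0, 50, 50, 50 → max 50
A2 regrets: 50, 25, 50, 50 → max 50
A3 regrets: 50, 0, 50, 50 → max 50
A4 regrets: 25, 25, 75, 0 → max 75
A5 regrets: 75, 75, 75, 25 → max 75
A6 regrets: 0, 0, 75, 50 → max 75
A7 regrets: 0, 0, 0, 25 → max 25
Smallest max regret = 25 → A7.

A7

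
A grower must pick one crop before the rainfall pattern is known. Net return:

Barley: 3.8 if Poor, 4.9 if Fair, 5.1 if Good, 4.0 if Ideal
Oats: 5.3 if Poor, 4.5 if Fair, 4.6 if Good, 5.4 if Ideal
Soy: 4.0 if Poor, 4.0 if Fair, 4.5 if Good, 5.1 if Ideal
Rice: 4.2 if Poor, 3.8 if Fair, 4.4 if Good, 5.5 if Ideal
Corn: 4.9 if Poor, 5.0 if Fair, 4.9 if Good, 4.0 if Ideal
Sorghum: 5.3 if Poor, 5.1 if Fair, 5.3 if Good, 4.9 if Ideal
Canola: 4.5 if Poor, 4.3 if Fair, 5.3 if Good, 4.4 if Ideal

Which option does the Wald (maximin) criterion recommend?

Row minima: Barley=3.8, Oats=4.5, Soy=4.0, Rice=3.8, Corn=4.0, Sorghum=4.9, Canola=4.3
Best worst-case = 4.9 → Sorghum.

Sorghum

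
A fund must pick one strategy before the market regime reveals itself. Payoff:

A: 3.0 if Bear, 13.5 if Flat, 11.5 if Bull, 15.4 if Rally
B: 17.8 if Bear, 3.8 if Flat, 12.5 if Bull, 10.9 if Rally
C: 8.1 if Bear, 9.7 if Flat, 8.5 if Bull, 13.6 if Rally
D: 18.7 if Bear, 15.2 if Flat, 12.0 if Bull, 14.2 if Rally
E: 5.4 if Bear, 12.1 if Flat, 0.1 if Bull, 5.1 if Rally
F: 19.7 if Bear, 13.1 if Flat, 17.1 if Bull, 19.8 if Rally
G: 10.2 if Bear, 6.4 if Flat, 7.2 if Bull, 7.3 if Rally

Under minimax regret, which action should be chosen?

Column bests: Bear=19.7, Flat=15.2, Bull=17.1, Rally=19.8.
A regrets: 16.7, 1.7, 5.6, 4.4 → max 16.7
B regrets: 1.9, 11.4, 4.6, 8.9 → max 11.4
C regrets: 11.6, 5.5, 8.6, 6.2 → max 11.6
D regrets: 1.0, 0.0, 5.1, 5.6 → max 5.6
E regrets: 14.3, 3.1, 17.0, 14.7 → max 17.0
F regrets: 0.0, 2.1, 0.0, 0.0 → max 2.1
G regrets: 9.5, 8.8, 9.9, 12.5 → max 12.5
Smallest max regret = 2.1 → F.

F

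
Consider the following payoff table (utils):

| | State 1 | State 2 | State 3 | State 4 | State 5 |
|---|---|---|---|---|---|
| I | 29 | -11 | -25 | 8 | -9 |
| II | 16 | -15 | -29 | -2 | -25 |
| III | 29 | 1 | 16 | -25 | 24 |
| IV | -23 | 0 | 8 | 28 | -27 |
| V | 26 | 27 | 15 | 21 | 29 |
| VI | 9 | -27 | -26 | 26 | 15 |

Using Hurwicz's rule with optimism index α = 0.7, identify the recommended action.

V

I: 0.7·29 + 0.3·(-25) = 12.8
II: 0.7·16 + 0.3·(-29) = 2.5
III: 0.7·29 + 0.3·(-25) = 12.8
IV: 0.7·28 + 0.3·(-27) = 11.5
V: 0.7·29 + 0.3·15 = 24.8
VI: 0.7·26 + 0.3·(-27) = 10.1
Highest Hurwicz score = 24.8 → V.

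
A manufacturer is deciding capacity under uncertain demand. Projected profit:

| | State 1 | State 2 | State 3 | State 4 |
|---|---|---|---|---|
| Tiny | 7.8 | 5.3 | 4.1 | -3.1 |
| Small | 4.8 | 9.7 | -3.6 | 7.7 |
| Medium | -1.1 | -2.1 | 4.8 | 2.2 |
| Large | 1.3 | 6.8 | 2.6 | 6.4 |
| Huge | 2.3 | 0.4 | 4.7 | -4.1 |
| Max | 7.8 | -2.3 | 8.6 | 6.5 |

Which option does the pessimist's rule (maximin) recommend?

Row minima: Tiny=-3.1, Small=-3.6, Medium=-2.1, Large=1.3, Huge=-4.1, Max=-2.3
Best worst-case = 1.3 → Large.

Large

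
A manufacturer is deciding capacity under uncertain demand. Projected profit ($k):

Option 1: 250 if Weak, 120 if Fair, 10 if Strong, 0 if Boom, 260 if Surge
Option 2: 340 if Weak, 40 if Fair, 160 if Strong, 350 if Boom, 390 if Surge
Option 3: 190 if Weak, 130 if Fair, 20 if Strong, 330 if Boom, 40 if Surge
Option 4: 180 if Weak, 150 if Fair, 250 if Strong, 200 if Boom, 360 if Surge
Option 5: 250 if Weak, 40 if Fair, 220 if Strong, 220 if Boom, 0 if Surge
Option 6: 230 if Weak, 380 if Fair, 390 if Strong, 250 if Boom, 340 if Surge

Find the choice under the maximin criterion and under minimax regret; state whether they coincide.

Row minima: Option 1=0, Option 2=40, Option 3=20, Option 4=150, Option 5=0, Option 6=230
Best worst-case = 230 → Option 6.
Column bests: Weak=340, Fair=380, Strong=390, Boom=350, Surge=390.
Option 1 regrets: 90, 260, 380, 350, 130 → max 380
Option 2 regrets: 0, 340, 230, 0, 0 → max 340
Option 3 regrets: 150, 250, 370, 20, 350 → max 370
Option 4 regrets: 160, 230, 140, 150, 30 → max 230
Option 5 regrets: 90, 340, 170, 130, 390 → max 390
Option 6 regrets: 110, 0, 0, 100, 50 → max 110
Smallest max regret = 110 → Option 6.

maximin → Option 6; minimax regret → Option 6 (agree)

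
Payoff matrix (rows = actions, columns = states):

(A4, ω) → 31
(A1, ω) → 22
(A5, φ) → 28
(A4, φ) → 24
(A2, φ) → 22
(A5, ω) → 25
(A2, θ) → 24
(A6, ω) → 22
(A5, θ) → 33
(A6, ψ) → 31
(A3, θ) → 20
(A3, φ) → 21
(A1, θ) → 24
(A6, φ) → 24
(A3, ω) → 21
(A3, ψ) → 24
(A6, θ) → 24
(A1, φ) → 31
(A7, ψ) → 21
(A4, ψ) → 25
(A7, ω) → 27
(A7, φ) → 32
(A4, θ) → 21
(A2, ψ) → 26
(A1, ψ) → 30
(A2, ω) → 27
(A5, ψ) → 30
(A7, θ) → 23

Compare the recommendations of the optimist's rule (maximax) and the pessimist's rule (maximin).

maximax → A5; maximin → A5 (agree)

Row maxima: A1=31, A2=27, A3=24, A4=31, A5=33, A6=31, A7=32
Best best-case = 33 → A5.
Row minima: A1=22, A2=22, A3=20, A4=21, A5=25, A6=22, A7=21
Best worst-case = 25 → A5.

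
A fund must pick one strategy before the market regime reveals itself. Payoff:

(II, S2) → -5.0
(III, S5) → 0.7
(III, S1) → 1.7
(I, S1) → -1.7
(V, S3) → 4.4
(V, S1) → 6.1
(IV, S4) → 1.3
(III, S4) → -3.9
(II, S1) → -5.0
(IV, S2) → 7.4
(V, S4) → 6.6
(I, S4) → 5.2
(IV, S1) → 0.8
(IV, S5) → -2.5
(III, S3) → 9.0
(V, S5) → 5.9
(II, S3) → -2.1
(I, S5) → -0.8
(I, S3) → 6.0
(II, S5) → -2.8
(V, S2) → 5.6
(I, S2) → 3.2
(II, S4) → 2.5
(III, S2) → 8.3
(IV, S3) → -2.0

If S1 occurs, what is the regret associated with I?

7.8

Best payoff under S1 is 6.1.
Regret = 6.1 − (-1.7) = 7.8.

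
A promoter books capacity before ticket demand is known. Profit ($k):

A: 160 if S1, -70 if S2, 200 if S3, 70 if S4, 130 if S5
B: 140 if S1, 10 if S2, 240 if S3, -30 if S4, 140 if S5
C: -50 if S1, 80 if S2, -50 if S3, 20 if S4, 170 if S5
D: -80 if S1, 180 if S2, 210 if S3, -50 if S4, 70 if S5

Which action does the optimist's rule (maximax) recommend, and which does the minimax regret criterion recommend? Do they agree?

maximax → B; minimax regret → B (agree)

Row maxima: A=200, B=240, C=170, D=210
Best best-case = 240 → B.
Column bests: S1=160, S2=180, S3=240, S4=70, S5=170.
A regrets: 0, 250, 40, 0, 40 → max 250
B regrets: 20, 170, 0, 100, 30 → max 170
C regrets: 210, 100, 290, 50, 0 → max 290
D regrets: 240, 0, 30, 120, 100 → max 240
Smallest max regret = 170 → B.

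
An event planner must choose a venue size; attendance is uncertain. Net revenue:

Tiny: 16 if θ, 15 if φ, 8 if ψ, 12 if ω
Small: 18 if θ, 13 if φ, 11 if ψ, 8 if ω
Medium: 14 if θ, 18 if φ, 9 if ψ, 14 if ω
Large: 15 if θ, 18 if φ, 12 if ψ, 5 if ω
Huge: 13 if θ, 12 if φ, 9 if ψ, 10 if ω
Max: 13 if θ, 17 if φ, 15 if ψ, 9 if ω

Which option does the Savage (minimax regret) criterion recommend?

Column bests: θ=18, φ=18, ψ=15, ω=14.
Tiny regrets: 2, 3, 7, 2 → max 7
Small regrets: 0, 5, 4, 6 → max 6
Medium regrets: 4, 0, 6, 0 → max 6
Large regrets: 3, 0, 3, 9 → max 9
Huge regrets: 5, 6, 6, 4 → max 6
Max regrets: 5, 1, 0, 5 → max 5
Smallest max regret = 5 → Max.

Max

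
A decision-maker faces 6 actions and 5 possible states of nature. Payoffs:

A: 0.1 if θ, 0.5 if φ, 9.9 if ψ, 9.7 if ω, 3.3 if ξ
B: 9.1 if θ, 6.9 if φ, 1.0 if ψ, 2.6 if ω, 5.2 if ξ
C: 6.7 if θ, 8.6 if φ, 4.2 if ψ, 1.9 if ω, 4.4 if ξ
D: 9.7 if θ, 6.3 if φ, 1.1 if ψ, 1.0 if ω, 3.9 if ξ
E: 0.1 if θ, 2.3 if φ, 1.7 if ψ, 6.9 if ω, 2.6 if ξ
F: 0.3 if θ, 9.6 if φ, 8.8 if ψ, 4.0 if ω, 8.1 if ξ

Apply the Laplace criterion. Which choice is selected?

Row averages: A=4.7, B=4.96, C=5.16, D=4.4, E=2.72, F=6.16
Highest average = 6.16 → F.

F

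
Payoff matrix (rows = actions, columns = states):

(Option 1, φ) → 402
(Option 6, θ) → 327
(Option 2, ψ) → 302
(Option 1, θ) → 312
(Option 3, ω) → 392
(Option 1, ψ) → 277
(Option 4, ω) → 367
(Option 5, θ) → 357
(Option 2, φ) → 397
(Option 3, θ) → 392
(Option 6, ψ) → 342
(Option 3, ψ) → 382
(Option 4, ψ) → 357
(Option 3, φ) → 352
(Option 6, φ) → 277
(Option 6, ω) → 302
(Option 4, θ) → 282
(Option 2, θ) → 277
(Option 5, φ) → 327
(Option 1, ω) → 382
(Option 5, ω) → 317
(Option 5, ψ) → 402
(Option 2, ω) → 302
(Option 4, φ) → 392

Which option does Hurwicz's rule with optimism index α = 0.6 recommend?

Option 3

Option 1: 0.6·402 + 0.4·277 = 352
Option 2: 0.6·397 + 0.4·277 = 349
Option 3: 0.6·392 + 0.4·352 = 376
Option 4: 0.6·392 + 0.4·282 = 348
Option 5: 0.6·402 + 0.4·317 = 368
Option 6: 0.6·342 + 0.4·277 = 316
Highest Hurwicz score = 376 → Option 3.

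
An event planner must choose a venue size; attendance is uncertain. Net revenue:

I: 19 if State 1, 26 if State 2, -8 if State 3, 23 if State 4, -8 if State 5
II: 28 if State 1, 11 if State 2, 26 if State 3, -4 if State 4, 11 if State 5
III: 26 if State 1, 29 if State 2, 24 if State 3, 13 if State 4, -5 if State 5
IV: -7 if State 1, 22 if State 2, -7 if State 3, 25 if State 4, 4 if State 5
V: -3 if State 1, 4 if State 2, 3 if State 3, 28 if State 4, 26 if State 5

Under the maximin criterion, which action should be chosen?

V

Row minima: I=-8, II=-4, III=-5, IV=-7, V=-3
Best worst-case = -3 → V.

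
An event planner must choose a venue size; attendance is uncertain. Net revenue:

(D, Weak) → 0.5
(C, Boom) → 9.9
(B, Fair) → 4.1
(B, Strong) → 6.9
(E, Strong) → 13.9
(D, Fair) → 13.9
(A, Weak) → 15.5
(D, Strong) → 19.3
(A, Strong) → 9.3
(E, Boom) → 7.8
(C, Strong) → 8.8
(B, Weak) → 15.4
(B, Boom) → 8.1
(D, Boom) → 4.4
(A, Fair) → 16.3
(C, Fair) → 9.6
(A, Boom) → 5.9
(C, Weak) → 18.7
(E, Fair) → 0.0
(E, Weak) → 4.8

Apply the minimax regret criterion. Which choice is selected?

Column bests: Weak=18.7, Fair=16.3, Strong=19.3, Boom=9.9.
A regrets: 3.2, 0.0, 10.0, 4.0 → max 10.0
B regrets: 3.3, 12.2, 12.4, 1.8 → max 12.4
C regrets: 0.0, 6.7, 10.5, 0.0 → max 10.5
D regrets: 18.2, 2.4, 0.0, 5.5 → max 18.2
E regrets: 13.9, 16.3, 5.4, 2.1 → max 16.3
Smallest max regret = 10.0 → A.

A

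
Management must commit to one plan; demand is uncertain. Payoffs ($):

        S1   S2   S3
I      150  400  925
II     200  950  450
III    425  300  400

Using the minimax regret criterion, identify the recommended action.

Column bests: S1=425, S2=950, S3=925.
I regrets: 275, 550, 0 → max 550
II regrets: 225, 0, 475 → max 475
III regrets: 0, 650, 525 → max 650
Smallest max regret = 475 → II.

II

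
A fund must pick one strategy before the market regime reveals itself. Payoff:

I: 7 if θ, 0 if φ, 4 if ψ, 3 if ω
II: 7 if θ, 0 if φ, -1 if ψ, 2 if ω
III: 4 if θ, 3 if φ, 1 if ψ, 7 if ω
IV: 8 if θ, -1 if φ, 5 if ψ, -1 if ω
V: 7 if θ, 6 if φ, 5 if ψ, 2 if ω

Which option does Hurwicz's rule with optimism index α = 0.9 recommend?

IV

I: 0.9·7 + 0.1·0 = 6.3
II: 0.9·7 + 0.1·(-1) = 6.2
III: 0.9·7 + 0.1·1 = 6.4
IV: 0.9·8 + 0.1·(-1) = 7.1
V: 0.9·7 + 0.1·2 = 6.5
Highest Hurwicz score = 7.1 → IV.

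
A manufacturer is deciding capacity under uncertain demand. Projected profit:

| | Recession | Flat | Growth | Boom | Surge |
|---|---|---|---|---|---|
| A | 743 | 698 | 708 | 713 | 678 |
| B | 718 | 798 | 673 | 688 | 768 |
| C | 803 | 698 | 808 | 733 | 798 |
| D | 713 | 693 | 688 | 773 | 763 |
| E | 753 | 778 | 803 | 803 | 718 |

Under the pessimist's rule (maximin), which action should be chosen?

Row minima: A=678, B=673, C=698, D=688, E=718
Best worst-case = 718 → E.

E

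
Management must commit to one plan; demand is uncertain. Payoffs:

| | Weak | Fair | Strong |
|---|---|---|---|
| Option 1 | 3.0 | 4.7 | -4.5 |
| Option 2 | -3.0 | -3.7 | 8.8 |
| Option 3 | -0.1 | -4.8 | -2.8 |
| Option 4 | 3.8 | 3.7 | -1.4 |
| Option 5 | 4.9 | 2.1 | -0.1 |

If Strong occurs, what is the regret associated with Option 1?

13.3

Best payoff under Strong is 8.8.
Regret = 8.8 − (-4.5) = 13.3.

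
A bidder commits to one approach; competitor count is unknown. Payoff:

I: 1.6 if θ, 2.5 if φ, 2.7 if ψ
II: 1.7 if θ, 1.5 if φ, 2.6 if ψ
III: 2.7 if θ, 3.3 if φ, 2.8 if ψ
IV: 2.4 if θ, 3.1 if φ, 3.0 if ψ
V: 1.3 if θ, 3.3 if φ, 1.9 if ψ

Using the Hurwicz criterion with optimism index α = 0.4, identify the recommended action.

I: 0.4·2.7 + 0.6·1.6 = 2.04
II: 0.4·2.6 + 0.6·1.5 = 1.94
III: 0.4·3.3 + 0.6·2.7 = 2.94
IV: 0.4·3.1 + 0.6·2.4 = 2.68
V: 0.4·3.3 + 0.6·1.3 = 2.1
Highest Hurwicz score = 2.94 → III.

III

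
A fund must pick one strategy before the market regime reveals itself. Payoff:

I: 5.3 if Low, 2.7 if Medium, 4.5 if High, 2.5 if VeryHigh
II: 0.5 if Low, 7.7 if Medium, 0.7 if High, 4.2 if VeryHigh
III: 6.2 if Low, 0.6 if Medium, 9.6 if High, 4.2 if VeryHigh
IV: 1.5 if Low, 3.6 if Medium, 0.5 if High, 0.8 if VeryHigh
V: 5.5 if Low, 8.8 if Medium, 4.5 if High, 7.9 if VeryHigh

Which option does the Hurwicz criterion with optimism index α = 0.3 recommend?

V

I: 0.3·5.3 + 0.7·2.5 = 3.34
II: 0.3·7.7 + 0.7·0.5 = 2.66
III: 0.3·9.6 + 0.7·0.6 = 3.3
IV: 0.3·3.6 + 0.7·0.5 = 1.43
V: 0.3·8.8 + 0.7·4.5 = 5.79
Highest Hurwicz score = 5.79 → V.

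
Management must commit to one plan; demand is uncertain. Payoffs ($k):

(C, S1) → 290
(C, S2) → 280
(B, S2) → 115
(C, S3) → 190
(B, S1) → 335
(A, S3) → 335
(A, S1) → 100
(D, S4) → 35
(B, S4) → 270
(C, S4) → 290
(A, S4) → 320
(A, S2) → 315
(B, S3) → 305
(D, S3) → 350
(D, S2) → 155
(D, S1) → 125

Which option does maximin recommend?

Row minima: A=100, B=115, C=190, D=35
Best worst-case = 190 → C.

C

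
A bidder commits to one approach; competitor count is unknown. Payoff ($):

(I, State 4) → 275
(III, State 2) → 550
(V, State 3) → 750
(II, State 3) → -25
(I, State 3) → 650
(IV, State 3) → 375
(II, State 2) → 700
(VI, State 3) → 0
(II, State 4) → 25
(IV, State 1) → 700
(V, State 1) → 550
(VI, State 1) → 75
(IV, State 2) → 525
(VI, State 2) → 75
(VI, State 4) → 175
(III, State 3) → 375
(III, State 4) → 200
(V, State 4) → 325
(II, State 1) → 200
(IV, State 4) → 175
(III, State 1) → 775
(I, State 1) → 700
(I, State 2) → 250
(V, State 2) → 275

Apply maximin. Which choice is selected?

Row minima: I=250, II=-25, III=200, IV=175, V=275, VI=0
Best worst-case = 275 → V.

V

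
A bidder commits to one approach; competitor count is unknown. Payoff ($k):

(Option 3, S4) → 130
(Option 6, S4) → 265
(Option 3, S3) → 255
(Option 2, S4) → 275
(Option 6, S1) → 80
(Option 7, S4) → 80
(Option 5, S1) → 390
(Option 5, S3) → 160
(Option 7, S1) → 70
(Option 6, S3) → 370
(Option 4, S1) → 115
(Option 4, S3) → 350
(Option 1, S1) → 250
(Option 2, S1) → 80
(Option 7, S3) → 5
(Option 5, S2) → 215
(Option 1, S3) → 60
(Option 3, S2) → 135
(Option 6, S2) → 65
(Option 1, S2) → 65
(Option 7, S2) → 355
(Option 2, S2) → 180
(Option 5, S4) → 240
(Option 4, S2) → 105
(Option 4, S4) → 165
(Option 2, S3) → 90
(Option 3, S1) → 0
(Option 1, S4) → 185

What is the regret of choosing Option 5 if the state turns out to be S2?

Best payoff under S2 is 355.
Regret = 355 − 215 = 140.

140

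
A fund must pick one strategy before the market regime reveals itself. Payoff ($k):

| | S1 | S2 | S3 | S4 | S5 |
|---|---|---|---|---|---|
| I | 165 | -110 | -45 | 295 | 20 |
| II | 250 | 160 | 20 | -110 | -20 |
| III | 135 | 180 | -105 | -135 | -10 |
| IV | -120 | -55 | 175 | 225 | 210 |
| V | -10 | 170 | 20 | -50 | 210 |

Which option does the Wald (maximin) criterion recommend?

Row minima: I=-110, II=-110, III=-135, IV=-120, V=-50
Best worst-case = -50 → V.

V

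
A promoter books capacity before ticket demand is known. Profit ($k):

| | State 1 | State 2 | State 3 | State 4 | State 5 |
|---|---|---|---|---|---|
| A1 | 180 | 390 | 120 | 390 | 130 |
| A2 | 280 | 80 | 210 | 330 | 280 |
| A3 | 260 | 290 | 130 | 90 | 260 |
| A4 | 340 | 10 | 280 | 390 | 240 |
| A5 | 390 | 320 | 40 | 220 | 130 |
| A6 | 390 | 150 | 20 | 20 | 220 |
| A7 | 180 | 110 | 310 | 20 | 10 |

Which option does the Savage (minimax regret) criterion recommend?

A1

Column bests: State 1=390, State 2=390, State 3=310, State 4=390, State 5=280.
A1 regrets: 210, 0, 190, 0, 150 → max 210
A2 regrets: 110, 310, 100, 60, 0 → max 310
A3 regrets: 130, 100, 180, 300, 20 → max 300
A4 regrets: 50, 380, 30, 0, 40 → max 380
A5 regrets: 0, 70, 270, 170, 150 → max 270
A6 regrets: 0, 240, 290, 370, 60 → max 370
A7 regrets: 210, 280, 0, 370, 270 → max 370
Smallest max regret = 210 → A1.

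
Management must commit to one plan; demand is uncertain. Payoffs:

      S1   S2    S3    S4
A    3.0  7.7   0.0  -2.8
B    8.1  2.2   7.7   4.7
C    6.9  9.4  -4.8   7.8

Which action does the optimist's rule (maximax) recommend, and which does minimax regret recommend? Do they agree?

Row maxima: A=7.7, B=8.1, C=9.4
Best best-case = 9.4 → C.
Column bests: S1=8.1, S2=9.4, S3=7.7, S4=7.8.
A regrets: 5.1, 1.7, 7.7, 10.6 → max 10.6
B regrets: 0.0, 7.2, 0.0, 3.1 → max 7.2
C regrets: 1.2, 0.0, 12.5, 0.0 → max 12.5
Smallest max regret = 7.2 → B.

maximax → C; minimax regret → B (disagree)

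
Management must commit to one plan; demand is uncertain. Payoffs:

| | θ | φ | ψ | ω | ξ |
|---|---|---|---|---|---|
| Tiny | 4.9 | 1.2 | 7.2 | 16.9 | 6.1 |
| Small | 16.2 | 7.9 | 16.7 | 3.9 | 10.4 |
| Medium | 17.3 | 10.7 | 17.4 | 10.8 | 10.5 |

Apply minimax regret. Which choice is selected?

Column bests: θ=17.3, φ=10.7, ψ=17.4, ω=16.9, ξ=10.5.
Tiny regrets: 12.4, 9.5, 10.2, 0.0, 4.4 → max 12.4
Small regrets: 1.1, 2.8, 0.7, 13.0, 0.1 → max 13.0
Medium regrets: 0.0, 0.0, 0.0, 6.1, 0.0 → max 6.1
Smallest max regret = 6.1 → Medium.

Medium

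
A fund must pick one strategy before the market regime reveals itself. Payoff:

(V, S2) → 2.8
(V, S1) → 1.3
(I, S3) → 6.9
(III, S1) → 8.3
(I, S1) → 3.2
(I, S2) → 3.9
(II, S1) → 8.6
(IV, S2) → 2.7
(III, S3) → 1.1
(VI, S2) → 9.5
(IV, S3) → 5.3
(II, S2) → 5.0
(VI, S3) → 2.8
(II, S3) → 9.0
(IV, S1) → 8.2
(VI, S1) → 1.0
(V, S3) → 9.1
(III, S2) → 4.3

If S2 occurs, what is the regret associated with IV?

Best payoff under S2 is 9.5.
Regret = 9.5 − 2.7 = 6.8.

6.8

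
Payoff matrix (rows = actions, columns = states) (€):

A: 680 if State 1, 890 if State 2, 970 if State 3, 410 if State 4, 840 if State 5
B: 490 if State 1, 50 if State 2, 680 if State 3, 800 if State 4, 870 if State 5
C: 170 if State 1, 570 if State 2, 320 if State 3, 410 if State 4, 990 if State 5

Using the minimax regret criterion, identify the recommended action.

A

Column bests: State 1=680, State 2=890, State 3=970, State 4=800, State 5=990.
A regrets: 0, 0, 0, 390, 150 → max 390
B regrets: 190, 840, 290, 0, 120 → max 840
C regrets: 510, 320, 650, 390, 0 → max 650
Smallest max regret = 390 → A.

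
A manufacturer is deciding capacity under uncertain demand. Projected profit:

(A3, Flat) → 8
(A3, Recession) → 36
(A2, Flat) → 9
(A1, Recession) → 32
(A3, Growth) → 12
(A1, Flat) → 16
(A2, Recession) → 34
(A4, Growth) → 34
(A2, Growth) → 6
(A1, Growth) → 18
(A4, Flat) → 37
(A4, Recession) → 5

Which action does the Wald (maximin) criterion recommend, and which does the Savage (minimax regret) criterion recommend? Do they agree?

maximin → A1; minimax regret → A1 (agree)

Row minima: A1=16, A2=6, A3=8, A4=5
Best worst-case = 16 → A1.
Column bests: Recession=36, Flat=37, Growth=34.
A1 regrets: 4, 21, 16 → max 21
A2 regrets: 2, 28, 28 → max 28
A3 regrets: 0, 29, 22 → max 29
A4 regrets: 31, 0, 0 → max 31
Smallest max regret = 21 → A1.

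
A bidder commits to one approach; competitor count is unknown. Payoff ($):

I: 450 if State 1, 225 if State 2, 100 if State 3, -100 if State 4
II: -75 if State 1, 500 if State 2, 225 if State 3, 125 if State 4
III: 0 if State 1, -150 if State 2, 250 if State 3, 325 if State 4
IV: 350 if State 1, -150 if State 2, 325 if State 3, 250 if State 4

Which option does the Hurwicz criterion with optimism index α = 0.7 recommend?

I: 0.7·450 + 0.3·(-100) = 285
II: 0.7·500 + 0.3·(-75) = 327.5
III: 0.7·325 + 0.3·(-150) = 182.5
IV: 0.7·350 + 0.3·(-150) = 200
Highest Hurwicz score = 327.5 → II.

II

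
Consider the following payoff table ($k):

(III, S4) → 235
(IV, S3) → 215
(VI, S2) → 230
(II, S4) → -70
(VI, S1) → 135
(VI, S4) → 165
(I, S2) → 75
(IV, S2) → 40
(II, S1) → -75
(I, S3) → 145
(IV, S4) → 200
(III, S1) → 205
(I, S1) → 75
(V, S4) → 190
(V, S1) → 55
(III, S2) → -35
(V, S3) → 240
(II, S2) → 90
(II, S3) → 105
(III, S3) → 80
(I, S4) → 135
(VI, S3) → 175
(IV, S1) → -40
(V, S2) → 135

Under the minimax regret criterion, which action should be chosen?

Column bests: S1=205, S2=230, S3=240, S4=235.
I regrets: 130, 155, 95, 100 → max 155
II regrets: 280, 140, 135, 305 → max 305
III regrets: 0, 265, 160, 0 → max 265
IV regrets: 245, 190, 25, 35 → max 245
V regrets: 150, 95, 0, 45 → max 150
VI regrets: 70, 0, 65, 70 → max 70
Smallest max regret = 70 → VI.

VI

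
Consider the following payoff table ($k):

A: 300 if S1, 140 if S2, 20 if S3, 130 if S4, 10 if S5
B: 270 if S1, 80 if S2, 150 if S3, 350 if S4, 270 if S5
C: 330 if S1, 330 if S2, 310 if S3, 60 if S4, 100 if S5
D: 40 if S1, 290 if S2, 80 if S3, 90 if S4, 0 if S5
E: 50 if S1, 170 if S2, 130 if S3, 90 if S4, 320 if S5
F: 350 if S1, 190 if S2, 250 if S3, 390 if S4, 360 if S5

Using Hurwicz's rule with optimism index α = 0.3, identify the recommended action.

F

A: 0.3·300 + 0.7·10 = 97
B: 0.3·350 + 0.7·80 = 161
C: 0.3·330 + 0.7·60 = 141
D: 0.3·290 + 0.7·0 = 87
E: 0.3·320 + 0.7·50 = 131
F: 0.3·390 + 0.7·190 = 250
Highest Hurwicz score = 250 → F.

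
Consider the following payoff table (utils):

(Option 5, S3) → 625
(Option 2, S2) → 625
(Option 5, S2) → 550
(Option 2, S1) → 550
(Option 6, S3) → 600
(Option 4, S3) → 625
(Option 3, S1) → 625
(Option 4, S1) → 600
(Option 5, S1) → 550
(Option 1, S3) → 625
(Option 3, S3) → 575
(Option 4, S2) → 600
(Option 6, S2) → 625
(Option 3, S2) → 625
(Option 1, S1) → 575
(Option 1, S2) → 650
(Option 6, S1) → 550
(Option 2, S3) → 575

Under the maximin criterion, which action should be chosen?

Option 4

Row minima: Option 1=575, Option 2=550, Option 3=575, Option 4=600, Option 5=550, Option 6=550
Best worst-case = 600 → Option 4.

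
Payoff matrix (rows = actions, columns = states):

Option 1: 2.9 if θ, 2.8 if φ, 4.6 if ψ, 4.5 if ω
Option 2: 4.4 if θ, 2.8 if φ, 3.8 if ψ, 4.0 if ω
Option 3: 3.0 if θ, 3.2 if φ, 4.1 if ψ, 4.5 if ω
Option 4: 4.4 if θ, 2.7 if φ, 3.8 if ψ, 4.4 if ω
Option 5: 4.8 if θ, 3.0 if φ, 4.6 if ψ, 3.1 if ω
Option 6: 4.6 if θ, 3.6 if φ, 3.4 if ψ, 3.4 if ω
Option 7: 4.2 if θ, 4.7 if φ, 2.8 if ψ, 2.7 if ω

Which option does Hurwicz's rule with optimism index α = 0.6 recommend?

Option 6

Option 1: 0.6·4.6 + 0.4·2.8 = 3.88
Option 2: 0.6·4.4 + 0.4·2.8 = 3.76
Option 3: 0.6·4.5 + 0.4·3.0 = 3.9
Option 4: 0.6·4.4 + 0.4·2.7 = 3.72
Option 5: 0.6·4.8 + 0.4·3.0 = 4.08
Option 6: 0.6·4.6 + 0.4·3.4 = 4.12
Option 7: 0.6·4.7 + 0.4·2.7 = 3.9
Highest Hurwicz score = 4.12 → Option 6.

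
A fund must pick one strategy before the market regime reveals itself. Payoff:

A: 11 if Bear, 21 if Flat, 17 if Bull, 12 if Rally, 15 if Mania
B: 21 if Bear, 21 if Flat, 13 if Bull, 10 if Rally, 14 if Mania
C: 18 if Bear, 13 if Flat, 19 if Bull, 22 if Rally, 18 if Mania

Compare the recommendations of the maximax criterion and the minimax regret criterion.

maximax → C; minimax regret → C (agree)

Row maxima: A=21, B=21, C=22
Best best-case = 22 → C.
Column bests: Bear=21, Flat=21, Bull=19, Rally=22, Mania=18.
A regrets: 10, 0, 2, 10, 3 → max 10
B regrets: 0, 0, 6, 12, 4 → max 12
C regrets: 3, 8, 0, 0, 0 → max 8
Smallest max regret = 8 → C.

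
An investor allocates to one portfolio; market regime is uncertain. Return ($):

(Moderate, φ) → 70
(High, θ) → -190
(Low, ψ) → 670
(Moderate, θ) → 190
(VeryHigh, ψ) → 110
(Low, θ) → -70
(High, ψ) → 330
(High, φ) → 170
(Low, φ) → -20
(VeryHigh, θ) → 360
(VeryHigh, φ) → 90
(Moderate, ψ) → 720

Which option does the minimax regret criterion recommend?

Moderate

Column bests: θ=360, φ=170, ψ=720.
Low regrets: 430, 190, 50 → max 430
Moderate regrets: 170, 100, 0 → max 170
High regrets: 550, 0, 390 → max 550
VeryHigh regrets: 0, 80, 610 → max 610
Smallest max regret = 170 → Moderate.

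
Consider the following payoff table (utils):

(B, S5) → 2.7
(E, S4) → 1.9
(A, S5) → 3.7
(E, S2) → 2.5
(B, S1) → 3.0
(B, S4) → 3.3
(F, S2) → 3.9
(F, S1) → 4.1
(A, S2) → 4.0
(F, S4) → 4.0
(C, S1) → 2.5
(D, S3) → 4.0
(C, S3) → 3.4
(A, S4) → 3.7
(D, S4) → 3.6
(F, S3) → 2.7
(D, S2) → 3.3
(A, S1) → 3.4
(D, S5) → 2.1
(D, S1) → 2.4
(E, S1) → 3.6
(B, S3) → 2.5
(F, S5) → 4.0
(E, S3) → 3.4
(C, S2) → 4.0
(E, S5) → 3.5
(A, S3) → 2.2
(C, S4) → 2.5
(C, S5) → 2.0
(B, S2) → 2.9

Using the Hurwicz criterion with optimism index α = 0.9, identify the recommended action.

A: 0.9·4.0 + 0.1·2.2 = 3.82
B: 0.9·3.3 + 0.1·2.5 = 3.22
C: 0.9·4.0 + 0.1·2.0 = 3.8
D: 0.9·4.0 + 0.1·2.1 = 3.81
E: 0.9·3.6 + 0.1·1.9 = 3.43
F: 0.9·4.1 + 0.1·2.7 = 3.96
Highest Hurwicz score = 3.96 → F.

F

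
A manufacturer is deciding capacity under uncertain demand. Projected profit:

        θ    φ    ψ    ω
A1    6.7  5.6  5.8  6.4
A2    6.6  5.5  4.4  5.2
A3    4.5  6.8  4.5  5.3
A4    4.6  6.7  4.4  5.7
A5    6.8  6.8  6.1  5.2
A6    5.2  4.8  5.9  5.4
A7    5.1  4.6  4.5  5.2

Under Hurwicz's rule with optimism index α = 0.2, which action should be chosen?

A1: 0.2·6.7 + 0.8·5.6 = 5.82
A2: 0.2·6.6 + 0.8·4.4 = 4.84
A3: 0.2·6.8 + 0.8·4.5 = 4.96
A4: 0.2·6.7 + 0.8·4.4 = 4.86
A5: 0.2·6.8 + 0.8·5.2 = 5.52
A6: 0.2·5.9 + 0.8·4.8 = 5.02
A7: 0.2·5.2 + 0.8·4.5 = 4.64
Highest Hurwicz score = 5.82 → A1.

A1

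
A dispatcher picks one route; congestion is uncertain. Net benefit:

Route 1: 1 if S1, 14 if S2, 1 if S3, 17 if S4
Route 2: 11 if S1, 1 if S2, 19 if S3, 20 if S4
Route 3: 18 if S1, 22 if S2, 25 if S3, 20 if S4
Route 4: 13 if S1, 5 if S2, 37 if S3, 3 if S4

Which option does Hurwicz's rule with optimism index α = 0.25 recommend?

Route 3

Route 1: 0.25·17 + 0.75·1 = 5
Route 2: 0.25·20 + 0.75·1 = 5.75
Route 3: 0.25·25 + 0.75·18 = 19.75
Route 4: 0.25·37 + 0.75·3 = 11.5
Highest Hurwicz score = 19.75 → Route 3.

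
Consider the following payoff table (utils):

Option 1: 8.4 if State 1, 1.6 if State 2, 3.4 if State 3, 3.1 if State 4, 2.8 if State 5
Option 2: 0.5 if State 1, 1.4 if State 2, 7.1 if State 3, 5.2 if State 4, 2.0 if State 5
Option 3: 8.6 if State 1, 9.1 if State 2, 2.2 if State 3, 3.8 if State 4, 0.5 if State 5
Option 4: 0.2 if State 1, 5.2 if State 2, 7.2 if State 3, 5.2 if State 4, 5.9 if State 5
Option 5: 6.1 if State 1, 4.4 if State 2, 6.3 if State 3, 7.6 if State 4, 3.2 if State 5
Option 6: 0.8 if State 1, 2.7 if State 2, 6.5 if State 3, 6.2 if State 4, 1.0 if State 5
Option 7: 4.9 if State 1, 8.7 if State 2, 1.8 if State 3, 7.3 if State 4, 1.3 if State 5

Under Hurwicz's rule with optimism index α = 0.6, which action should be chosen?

Option 1: 0.6·8.4 + 0.4·1.6 = 5.68
Option 2: 0.6·7.1 + 0.4·0.5 = 4.46
Option 3: 0.6·9.1 + 0.4·0.5 = 5.66
Option 4: 0.6·7.2 + 0.4·0.2 = 4.4
Option 5: 0.6·7.6 + 0.4·3.2 = 5.84
Option 6: 0.6·6.5 + 0.4·0.8 = 4.22
Option 7: 0.6·8.7 + 0.4·1.3 = 5.74
Highest Hurwicz score = 5.84 → Option 5.

Option 5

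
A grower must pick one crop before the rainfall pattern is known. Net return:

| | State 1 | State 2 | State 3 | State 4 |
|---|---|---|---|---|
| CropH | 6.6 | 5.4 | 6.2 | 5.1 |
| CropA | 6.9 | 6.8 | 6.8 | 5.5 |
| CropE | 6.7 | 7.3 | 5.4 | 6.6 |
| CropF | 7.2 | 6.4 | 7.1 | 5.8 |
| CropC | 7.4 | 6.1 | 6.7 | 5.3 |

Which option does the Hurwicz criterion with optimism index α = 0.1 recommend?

CropH: 0.1·6.6 + 0.9·5.1 = 5.25
CropA: 0.1·6.9 + 0.9·5.5 = 5.64
CropE: 0.1·7.3 + 0.9·5.4 = 5.59
CropF: 0.1·7.2 + 0.9·5.8 = 5.94
CropC: 0.1·7.4 + 0.9·5.3 = 5.51
Highest Hurwicz score = 5.94 → CropF.

CropF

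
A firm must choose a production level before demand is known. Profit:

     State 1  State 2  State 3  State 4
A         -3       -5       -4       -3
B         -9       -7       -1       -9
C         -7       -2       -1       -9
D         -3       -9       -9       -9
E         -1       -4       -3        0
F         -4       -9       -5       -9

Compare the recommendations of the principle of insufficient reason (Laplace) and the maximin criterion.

laplace → E; maximin → E (agree)

Row averages: A=-3.75, B=-6.5, C=-4.75, D=-7.5, E=-2, F=-6.75
Highest average = -2 → E.
Row minima: A=-5, B=-9, C=-9, D=-9, E=-4, F=-9
Best worst-case = -4 → E.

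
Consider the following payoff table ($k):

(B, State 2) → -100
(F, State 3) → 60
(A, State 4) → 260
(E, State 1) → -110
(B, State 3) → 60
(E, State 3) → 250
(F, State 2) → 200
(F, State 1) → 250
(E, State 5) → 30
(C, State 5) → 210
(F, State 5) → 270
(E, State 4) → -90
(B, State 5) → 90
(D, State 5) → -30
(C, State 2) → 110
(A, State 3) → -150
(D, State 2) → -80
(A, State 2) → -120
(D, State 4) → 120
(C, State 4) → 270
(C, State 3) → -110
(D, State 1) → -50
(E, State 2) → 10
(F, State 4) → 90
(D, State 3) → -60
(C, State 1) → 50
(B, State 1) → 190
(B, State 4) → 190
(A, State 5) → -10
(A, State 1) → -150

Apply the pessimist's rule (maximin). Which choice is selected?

F

Row minima: A=-150, B=-100, C=-110, D=-80, E=-110, F=60
Best worst-case = 60 → F.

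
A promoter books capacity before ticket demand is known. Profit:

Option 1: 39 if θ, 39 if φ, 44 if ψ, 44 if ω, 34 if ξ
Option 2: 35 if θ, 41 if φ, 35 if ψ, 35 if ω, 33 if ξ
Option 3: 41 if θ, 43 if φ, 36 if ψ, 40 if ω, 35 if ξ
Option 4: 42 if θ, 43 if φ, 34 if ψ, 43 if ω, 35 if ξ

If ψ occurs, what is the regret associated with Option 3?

Best payoff under ψ is 44.
Regret = 44 − 36 = 8.

8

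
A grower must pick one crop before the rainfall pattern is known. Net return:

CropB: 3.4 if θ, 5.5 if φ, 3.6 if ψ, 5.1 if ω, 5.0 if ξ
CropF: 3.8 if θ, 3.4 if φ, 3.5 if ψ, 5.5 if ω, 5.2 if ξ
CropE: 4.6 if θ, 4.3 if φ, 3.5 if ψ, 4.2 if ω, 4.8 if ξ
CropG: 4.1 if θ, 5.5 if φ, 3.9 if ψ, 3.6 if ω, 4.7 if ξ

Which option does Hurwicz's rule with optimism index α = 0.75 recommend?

CropG

CropB: 0.75·5.5 + 0.25·3.4 = 4.975
CropF: 0.75·5.5 + 0.25·3.4 = 4.975
CropE: 0.75·4.8 + 0.25·3.5 = 4.475
CropG: 0.75·5.5 + 0.25·3.6 = 5.025
Highest Hurwicz score = 5.025 → CropG.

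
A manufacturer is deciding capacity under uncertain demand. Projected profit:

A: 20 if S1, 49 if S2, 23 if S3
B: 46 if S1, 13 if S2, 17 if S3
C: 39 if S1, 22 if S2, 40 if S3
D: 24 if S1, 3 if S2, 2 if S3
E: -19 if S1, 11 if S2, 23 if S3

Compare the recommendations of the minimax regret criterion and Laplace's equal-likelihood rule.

Column bests: S1=46, S2=49, S3=40.
A regrets: 26, 0, 17 → max 26
B regrets: 0, 36, 23 → max 36
C regrets: 7, 27, 0 → max 27
D regrets: 22, 46, 38 → max 46
E regrets: 65, 38, 17 → max 65
Smallest max regret = 26 → A.
Row averages: A=92/3, B=76/3, C=101/3, D=29/3, E=5
Highest average = 101/3 → C.

minimax regret → A; laplace → C (disagree)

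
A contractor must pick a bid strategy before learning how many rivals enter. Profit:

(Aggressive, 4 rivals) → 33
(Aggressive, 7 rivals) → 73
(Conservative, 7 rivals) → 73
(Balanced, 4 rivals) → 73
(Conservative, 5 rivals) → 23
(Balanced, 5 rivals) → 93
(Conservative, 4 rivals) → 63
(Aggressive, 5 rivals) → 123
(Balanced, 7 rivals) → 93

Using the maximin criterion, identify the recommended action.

Row minima: Conservative=23, Balanced=73, Aggressive=33
Best worst-case = 73 → Balanced.

Balanced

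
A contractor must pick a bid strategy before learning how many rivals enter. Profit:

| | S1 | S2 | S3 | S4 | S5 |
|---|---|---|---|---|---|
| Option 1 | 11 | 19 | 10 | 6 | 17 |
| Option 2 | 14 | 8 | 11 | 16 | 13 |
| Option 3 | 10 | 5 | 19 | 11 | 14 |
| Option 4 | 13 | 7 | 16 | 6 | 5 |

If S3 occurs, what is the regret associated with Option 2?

Best payoff under S3 is 19.
Regret = 19 − 11 = 8.

8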